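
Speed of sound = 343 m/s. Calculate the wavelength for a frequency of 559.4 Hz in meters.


Given values:
  c = 343 m/s, f = 559.4 Hz
Formula: lambda = c / f
lambda = 343 / 559.4
lambda = 0.6132

0.6132 m


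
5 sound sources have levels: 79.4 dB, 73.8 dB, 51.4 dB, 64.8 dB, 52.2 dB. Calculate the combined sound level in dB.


Formula: L_total = 10 * log10( sum(10^(Li/10)) )
  Source 1: 10^(79.4/10) = 87096358.9956
  Source 2: 10^(73.8/10) = 23988329.1902
  Source 3: 10^(51.4/10) = 138038.4265
  Source 4: 10^(64.8/10) = 3019951.7204
  Source 5: 10^(52.2/10) = 165958.6907
Sum of linear values = 114408637.0234
L_total = 10 * log10(114408637.0234) = 80.58

80.58 dB


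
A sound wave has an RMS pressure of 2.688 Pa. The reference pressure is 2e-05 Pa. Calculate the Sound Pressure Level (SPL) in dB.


Given values:
  p = 2.688 Pa
  p_ref = 2e-05 Pa
Formula: SPL = 20 * log10(p / p_ref)
Compute ratio: p / p_ref = 2.688 / 2e-05 = 134400
Compute log10: log10(134400) = 5.128399
Multiply: SPL = 20 * 5.128399 = 102.57

102.57 dB


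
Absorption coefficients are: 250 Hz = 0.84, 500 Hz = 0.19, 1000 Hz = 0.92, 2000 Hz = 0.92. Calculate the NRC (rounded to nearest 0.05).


Given values:
  a_250 = 0.84, a_500 = 0.19
  a_1000 = 0.92, a_2000 = 0.92
Formula: NRC = (a250 + a500 + a1000 + a2000) / 4
Sum = 0.84 + 0.19 + 0.92 + 0.92 = 2.87
NRC = 2.87 / 4 = 0.7175
Rounded to nearest 0.05: 0.7

0.7


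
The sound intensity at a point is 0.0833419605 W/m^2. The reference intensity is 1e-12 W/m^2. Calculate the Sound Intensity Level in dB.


Given values:
  I = 0.0833419605 W/m^2
  I_ref = 1e-12 W/m^2
Formula: SIL = 10 * log10(I / I_ref)
Compute ratio: I / I_ref = 83341960500
Compute log10: log10(83341960500) = 10.920864
Multiply: SIL = 10 * 10.920864 = 109.21

109.21 dB


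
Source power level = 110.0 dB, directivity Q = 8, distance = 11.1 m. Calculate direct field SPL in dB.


Given values:
  Lw = 110.0 dB, Q = 8, r = 11.1 m
Formula: SPL = Lw + 10 * log10(Q / (4 * pi * r^2))
Compute 4 * pi * r^2 = 4 * pi * 11.1^2 = 1548.3025
Compute Q / denom = 8 / 1548.3025 = 0.00516695
Compute 10 * log10(0.00516695) = -22.8677
SPL = 110.0 + (-22.8677) = 87.13

87.13 dB


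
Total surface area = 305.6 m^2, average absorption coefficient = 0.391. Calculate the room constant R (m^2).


Given values:
  S = 305.6 m^2, alpha = 0.391
Formula: R = S * alpha / (1 - alpha)
Numerator: 305.6 * 0.391 = 119.4896
Denominator: 1 - 0.391 = 0.609
R = 119.4896 / 0.609 = 196.21

196.21 m^2


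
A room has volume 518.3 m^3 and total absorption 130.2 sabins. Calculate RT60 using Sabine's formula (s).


Given values:
  V = 518.3 m^3
  A = 130.2 sabins
Formula: RT60 = 0.161 * V / A
Numerator: 0.161 * 518.3 = 83.4463
RT60 = 83.4463 / 130.2 = 0.641

0.641 s


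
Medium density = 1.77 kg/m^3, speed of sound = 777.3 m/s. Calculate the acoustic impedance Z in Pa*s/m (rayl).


Given values:
  rho = 1.77 kg/m^3
  c = 777.3 m/s
Formula: Z = rho * c
Z = 1.77 * 777.3
Z = 1375.82

1375.82 rayl


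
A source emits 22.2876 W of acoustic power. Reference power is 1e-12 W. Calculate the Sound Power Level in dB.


Given values:
  W = 22.2876 W
  W_ref = 1e-12 W
Formula: SWL = 10 * log10(W / W_ref)
Compute ratio: W / W_ref = 22287600000000
Compute log10: log10(22287600000000) = 13.348063
Multiply: SWL = 10 * 13.348063 = 133.48

133.48 dB


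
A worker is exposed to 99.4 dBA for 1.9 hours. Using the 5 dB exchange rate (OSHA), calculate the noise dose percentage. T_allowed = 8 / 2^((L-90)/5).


Given values:
  L = 99.4 dBA, T = 1.9 hours
Formula: T_allowed = 8 / 2^((L - 90) / 5)
Compute exponent: (99.4 - 90) / 5 = 1.88
Compute 2^(1.88) = 3.680751
T_allowed = 8 / 3.680751 = 2.173469 hours
Dose = (T / T_allowed) * 100
Dose = (1.9 / 2.173469) * 100 = 87.42

87.42 %


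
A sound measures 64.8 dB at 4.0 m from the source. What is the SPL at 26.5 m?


Given values:
  SPL1 = 64.8 dB, r1 = 4.0 m, r2 = 26.5 m
Formula: SPL2 = SPL1 - 20 * log10(r2 / r1)
Compute ratio: r2 / r1 = 26.5 / 4.0 = 6.625
Compute log10: log10(6.625) = 0.821186
Compute drop: 20 * 0.821186 = 16.4237
SPL2 = 64.8 - 16.4237 = 48.38

48.38 dB


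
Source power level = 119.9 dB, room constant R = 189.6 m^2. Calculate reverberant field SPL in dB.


Given values:
  Lw = 119.9 dB, R = 189.6 m^2
Formula: SPL = Lw + 10 * log10(4 / R)
Compute 4 / R = 4 / 189.6 = 0.021097
Compute 10 * log10(0.021097) = -16.7578
SPL = 119.9 + (-16.7578) = 103.14

103.14 dB


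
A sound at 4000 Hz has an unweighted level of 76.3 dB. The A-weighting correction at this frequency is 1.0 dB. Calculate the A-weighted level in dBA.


Given values:
  SPL = 76.3 dB
  A-weighting at 4000 Hz = 1.0 dB
Formula: L_A = SPL + A_weight
L_A = 76.3 + (1.0)
L_A = 77.3

77.3 dBA


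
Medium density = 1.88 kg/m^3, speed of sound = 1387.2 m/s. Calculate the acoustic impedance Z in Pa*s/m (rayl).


Given values:
  rho = 1.88 kg/m^3
  c = 1387.2 m/s
Formula: Z = rho * c
Z = 1.88 * 1387.2
Z = 2607.94

2607.94 rayl


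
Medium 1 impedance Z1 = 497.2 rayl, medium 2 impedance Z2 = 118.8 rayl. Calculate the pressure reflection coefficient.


Given values:
  Z1 = 497.2 rayl, Z2 = 118.8 rayl
Formula: R = (Z2 - Z1) / (Z2 + Z1)
Numerator: Z2 - Z1 = 118.8 - 497.2 = -378.4
Denominator: Z2 + Z1 = 118.8 + 497.2 = 616.0
R = -378.4 / 616.0 = -0.6143

-0.6143


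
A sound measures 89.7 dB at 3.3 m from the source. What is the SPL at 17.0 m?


Given values:
  SPL1 = 89.7 dB, r1 = 3.3 m, r2 = 17.0 m
Formula: SPL2 = SPL1 - 20 * log10(r2 / r1)
Compute ratio: r2 / r1 = 17.0 / 3.3 = 5.1515
Compute log10: log10(5.1515) = 0.711934
Compute drop: 20 * 0.711934 = 14.2387
SPL2 = 89.7 - 14.2387 = 75.46

75.46 dB


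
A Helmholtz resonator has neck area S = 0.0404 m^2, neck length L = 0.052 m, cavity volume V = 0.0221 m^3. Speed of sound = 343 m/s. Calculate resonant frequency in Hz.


Given values:
  S = 0.0404 m^2, L = 0.052 m, V = 0.0221 m^3, c = 343 m/s
Formula: f = (c / (2*pi)) * sqrt(S / (V * L))
Compute V * L = 0.0221 * 0.052 = 0.0011492
Compute S / (V * L) = 0.0404 / 0.0011492 = 35.1549
Compute sqrt(35.1549) = 5.929157
Compute c / (2*pi) = 343 / 6.283185 = 54.590148
f = 54.590148 * 5.929157 = 323.67

323.67 Hz


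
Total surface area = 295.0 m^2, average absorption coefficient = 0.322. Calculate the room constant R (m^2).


Given values:
  S = 295.0 m^2, alpha = 0.322
Formula: R = S * alpha / (1 - alpha)
Numerator: 295.0 * 0.322 = 94.99
Denominator: 1 - 0.322 = 0.678
R = 94.99 / 0.678 = 140.1

140.1 m^2


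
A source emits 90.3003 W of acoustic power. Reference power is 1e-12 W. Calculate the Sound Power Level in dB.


Given values:
  W = 90.3003 W
  W_ref = 1e-12 W
Formula: SWL = 10 * log10(W / W_ref)
Compute ratio: W / W_ref = 90300300000000
Compute log10: log10(90300300000000) = 13.955689
Multiply: SWL = 10 * 13.955689 = 139.56

139.56 dB


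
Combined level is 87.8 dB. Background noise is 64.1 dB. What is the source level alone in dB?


Given values:
  L_total = 87.8 dB, L_bg = 64.1 dB
Formula: L_source = 10 * log10(10^(L_total/10) - 10^(L_bg/10))
Convert to linear:
  10^(87.8/10) = 602559586.0744
  10^(64.1/10) = 2570395.7828
Difference: 602559586.0744 - 2570395.7828 = 599989190.2916
L_source = 10 * log10(599989190.2916) = 87.78

87.78 dB


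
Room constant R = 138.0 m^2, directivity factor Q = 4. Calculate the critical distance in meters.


Given values:
  R = 138.0 m^2, Q = 4
Formula: d_c = 0.141 * sqrt(Q * R)
Compute Q * R = 4 * 138.0 = 552.0
Compute sqrt(552.0) = 23.4947
d_c = 0.141 * 23.4947 = 3.313

3.313 m


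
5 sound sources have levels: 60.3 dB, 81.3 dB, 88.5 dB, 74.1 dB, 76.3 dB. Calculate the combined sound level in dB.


Formula: L_total = 10 * log10( sum(10^(Li/10)) )
  Source 1: 10^(60.3/10) = 1071519.3052
  Source 2: 10^(81.3/10) = 134896288.2592
  Source 3: 10^(88.5/10) = 707945784.3841
  Source 4: 10^(74.1/10) = 25703957.8277
  Source 5: 10^(76.3/10) = 42657951.8802
Sum of linear values = 912275501.6564
L_total = 10 * log10(912275501.6564) = 89.6

89.6 dB


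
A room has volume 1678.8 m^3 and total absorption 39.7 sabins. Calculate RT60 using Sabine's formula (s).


Given values:
  V = 1678.8 m^3
  A = 39.7 sabins
Formula: RT60 = 0.161 * V / A
Numerator: 0.161 * 1678.8 = 270.2868
RT60 = 270.2868 / 39.7 = 6.808

6.808 s


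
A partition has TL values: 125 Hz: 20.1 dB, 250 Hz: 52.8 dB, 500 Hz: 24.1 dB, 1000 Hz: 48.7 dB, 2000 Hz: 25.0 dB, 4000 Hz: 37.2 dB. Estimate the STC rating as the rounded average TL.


Given TL values at each frequency:
  125 Hz: 20.1 dB
  250 Hz: 52.8 dB
  500 Hz: 24.1 dB
  1000 Hz: 48.7 dB
  2000 Hz: 25.0 dB
  4000 Hz: 37.2 dB
Formula: STC ~ round(average of TL values)
Sum = 20.1 + 52.8 + 24.1 + 48.7 + 25.0 + 37.2 = 207.9
Average = 207.9 / 6 = 34.65
Rounded: 35

35


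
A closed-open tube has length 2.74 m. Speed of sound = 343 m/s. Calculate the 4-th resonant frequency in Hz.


Given values:
  Tube type: closed-open, L = 2.74 m, c = 343 m/s, n = 4
Formula: f_n = (2n - 1) * c / (4 * L)
Compute 2n - 1 = 2*4 - 1 = 7
Compute 4 * L = 4 * 2.74 = 10.96
f = 7 * 343 / 10.96
f = 219.07

219.07 Hz


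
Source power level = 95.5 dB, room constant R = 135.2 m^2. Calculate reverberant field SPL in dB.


Given values:
  Lw = 95.5 dB, R = 135.2 m^2
Formula: SPL = Lw + 10 * log10(4 / R)
Compute 4 / R = 4 / 135.2 = 0.029586
Compute 10 * log10(0.029586) = -15.2891
SPL = 95.5 + (-15.2891) = 80.21

80.21 dB


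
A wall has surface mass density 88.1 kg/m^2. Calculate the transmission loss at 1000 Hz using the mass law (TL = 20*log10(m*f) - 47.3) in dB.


Given values:
  m = 88.1 kg/m^2, f = 1000 Hz
Formula: TL = 20 * log10(m * f) - 47.3
Compute m * f = 88.1 * 1000 = 88100.0
Compute log10(88100.0) = 4.944976
Compute 20 * 4.944976 = 98.8995
TL = 98.8995 - 47.3 = 51.6

51.6 dB


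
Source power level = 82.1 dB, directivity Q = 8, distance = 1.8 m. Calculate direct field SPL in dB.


Given values:
  Lw = 82.1 dB, Q = 8, r = 1.8 m
Formula: SPL = Lw + 10 * log10(Q / (4 * pi * r^2))
Compute 4 * pi * r^2 = 4 * pi * 1.8^2 = 40.715
Compute Q / denom = 8 / 40.715 = 0.19648778
Compute 10 * log10(0.19648778) = -7.0666
SPL = 82.1 + (-7.0666) = 75.03

75.03 dB


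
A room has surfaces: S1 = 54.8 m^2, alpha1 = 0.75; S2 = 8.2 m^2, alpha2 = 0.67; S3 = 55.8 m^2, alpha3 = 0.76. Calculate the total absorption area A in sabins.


Given surfaces:
  Surface 1: 54.8 * 0.75 = 41.1
  Surface 2: 8.2 * 0.67 = 5.494
  Surface 3: 55.8 * 0.76 = 42.408
Formula: A = sum(Si * alpha_i)
A = 41.1 + 5.494 + 42.408
A = 89.0

89.0 sabins


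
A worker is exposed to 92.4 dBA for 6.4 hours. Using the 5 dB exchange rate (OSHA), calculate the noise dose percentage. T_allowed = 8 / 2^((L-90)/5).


Given values:
  L = 92.4 dBA, T = 6.4 hours
Formula: T_allowed = 8 / 2^((L - 90) / 5)
Compute exponent: (92.4 - 90) / 5 = 0.48
Compute 2^(0.48) = 1.394744
T_allowed = 8 / 1.394744 = 5.73582 hours
Dose = (T / T_allowed) * 100
Dose = (6.4 / 5.73582) * 100 = 111.58

111.58 %


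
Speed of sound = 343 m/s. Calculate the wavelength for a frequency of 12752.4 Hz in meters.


Given values:
  c = 343 m/s, f = 12752.4 Hz
Formula: lambda = c / f
lambda = 343 / 12752.4
lambda = 0.0269

0.0269 m


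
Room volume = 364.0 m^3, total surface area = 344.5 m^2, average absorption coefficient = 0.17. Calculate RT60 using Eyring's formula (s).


Given values:
  V = 364.0 m^3, S = 344.5 m^2, alpha = 0.17
Formula: RT60 = 0.161 * V / (-S * ln(1 - alpha))
Compute ln(1 - 0.17) = ln(0.83) = -0.18633
Denominator: -344.5 * -0.18633 = 64.1907
Numerator: 0.161 * 364.0 = 58.604
RT60 = 58.604 / 64.1907 = 0.913

0.913 s


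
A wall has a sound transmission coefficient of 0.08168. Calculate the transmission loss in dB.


Given values:
  tau = 0.08168
Formula: TL = 10 * log10(1 / tau)
Compute 1 / tau = 1 / 0.08168 = 12.2429
Compute log10(12.2429) = 1.087884
TL = 10 * 1.087884 = 10.88

10.88 dB


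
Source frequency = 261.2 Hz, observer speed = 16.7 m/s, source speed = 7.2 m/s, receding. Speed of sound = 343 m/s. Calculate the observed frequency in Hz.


Given values:
  f_s = 261.2 Hz, v_o = 16.7 m/s, v_s = 7.2 m/s
  Direction: receding
Formula: f_o = f_s * (c - v_o) / (c + v_s)
Numerator: c - v_o = 343 - 16.7 = 326.3
Denominator: c + v_s = 343 + 7.2 = 350.2
f_o = 261.2 * 326.3 / 350.2 = 243.37

243.37 Hz


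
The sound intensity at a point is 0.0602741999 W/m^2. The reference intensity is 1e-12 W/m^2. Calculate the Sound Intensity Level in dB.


Given values:
  I = 0.0602741999 W/m^2
  I_ref = 1e-12 W/m^2
Formula: SIL = 10 * log10(I / I_ref)
Compute ratio: I / I_ref = 60274199900
Compute log10: log10(60274199900) = 10.780131
Multiply: SIL = 10 * 10.780131 = 107.8

107.8 dB


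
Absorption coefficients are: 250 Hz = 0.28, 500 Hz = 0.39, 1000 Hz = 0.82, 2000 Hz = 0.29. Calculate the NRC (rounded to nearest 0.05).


Given values:
  a_250 = 0.28, a_500 = 0.39
  a_1000 = 0.82, a_2000 = 0.29
Formula: NRC = (a250 + a500 + a1000 + a2000) / 4
Sum = 0.28 + 0.39 + 0.82 + 0.29 = 1.78
NRC = 1.78 / 4 = 0.445
Rounded to nearest 0.05: 0.45

0.45


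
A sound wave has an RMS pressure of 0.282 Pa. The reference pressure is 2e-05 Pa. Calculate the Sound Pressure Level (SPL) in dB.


Given values:
  p = 0.282 Pa
  p_ref = 2e-05 Pa
Formula: SPL = 20 * log10(p / p_ref)
Compute ratio: p / p_ref = 0.282 / 2e-05 = 14100
Compute log10: log10(14100) = 4.149219
Multiply: SPL = 20 * 4.149219 = 82.98

82.98 dB


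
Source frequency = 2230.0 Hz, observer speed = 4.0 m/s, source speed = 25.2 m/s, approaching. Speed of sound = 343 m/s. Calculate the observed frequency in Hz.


Given values:
  f_s = 2230.0 Hz, v_o = 4.0 m/s, v_s = 25.2 m/s
  Direction: approaching
Formula: f_o = f_s * (c + v_o) / (c - v_s)
Numerator: c + v_o = 343 + 4.0 = 347.0
Denominator: c - v_s = 343 - 25.2 = 317.8
f_o = 2230.0 * 347.0 / 317.8 = 2434.9

2434.9 Hz


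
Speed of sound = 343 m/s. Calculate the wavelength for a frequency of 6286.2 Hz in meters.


Given values:
  c = 343 m/s, f = 6286.2 Hz
Formula: lambda = c / f
lambda = 343 / 6286.2
lambda = 0.0546

0.0546 m


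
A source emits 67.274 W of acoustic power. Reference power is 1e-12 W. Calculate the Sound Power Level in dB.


Given values:
  W = 67.274 W
  W_ref = 1e-12 W
Formula: SWL = 10 * log10(W / W_ref)
Compute ratio: W / W_ref = 67274000000000
Compute log10: log10(67274000000000) = 13.827847
Multiply: SWL = 10 * 13.827847 = 138.28

138.28 dB


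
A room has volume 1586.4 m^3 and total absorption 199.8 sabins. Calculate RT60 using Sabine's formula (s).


Given values:
  V = 1586.4 m^3
  A = 199.8 sabins
Formula: RT60 = 0.161 * V / A
Numerator: 0.161 * 1586.4 = 255.4104
RT60 = 255.4104 / 199.8 = 1.278

1.278 s


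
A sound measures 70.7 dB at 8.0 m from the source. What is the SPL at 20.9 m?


Given values:
  SPL1 = 70.7 dB, r1 = 8.0 m, r2 = 20.9 m
Formula: SPL2 = SPL1 - 20 * log10(r2 / r1)
Compute ratio: r2 / r1 = 20.9 / 8.0 = 2.6125
Compute log10: log10(2.6125) = 0.417056
Compute drop: 20 * 0.417056 = 8.3411
SPL2 = 70.7 - 8.3411 = 62.36

62.36 dB


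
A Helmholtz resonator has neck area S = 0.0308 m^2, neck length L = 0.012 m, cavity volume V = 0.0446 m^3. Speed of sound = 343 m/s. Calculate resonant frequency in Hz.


Given values:
  S = 0.0308 m^2, L = 0.012 m, V = 0.0446 m^3, c = 343 m/s
Formula: f = (c / (2*pi)) * sqrt(S / (V * L))
Compute V * L = 0.0446 * 0.012 = 0.0005352
Compute S / (V * L) = 0.0308 / 0.0005352 = 57.5486
Compute sqrt(57.5486) = 7.586079
Compute c / (2*pi) = 343 / 6.283185 = 54.590148
f = 54.590148 * 7.586079 = 414.13

414.13 Hz


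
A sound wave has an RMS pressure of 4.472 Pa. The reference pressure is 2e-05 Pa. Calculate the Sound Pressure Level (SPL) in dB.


Given values:
  p = 4.472 Pa
  p_ref = 2e-05 Pa
Formula: SPL = 20 * log10(p / p_ref)
Compute ratio: p / p_ref = 4.472 / 2e-05 = 223600
Compute log10: log10(223600) = 5.349472
Multiply: SPL = 20 * 5.349472 = 106.99

106.99 dB


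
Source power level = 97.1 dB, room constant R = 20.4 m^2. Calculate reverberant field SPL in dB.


Given values:
  Lw = 97.1 dB, R = 20.4 m^2
Formula: SPL = Lw + 10 * log10(4 / R)
Compute 4 / R = 4 / 20.4 = 0.196078
Compute 10 * log10(0.196078) = -7.0757
SPL = 97.1 + (-7.0757) = 90.02

90.02 dB


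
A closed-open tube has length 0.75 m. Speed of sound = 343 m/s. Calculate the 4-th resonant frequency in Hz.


Given values:
  Tube type: closed-open, L = 0.75 m, c = 343 m/s, n = 4
Formula: f_n = (2n - 1) * c / (4 * L)
Compute 2n - 1 = 2*4 - 1 = 7
Compute 4 * L = 4 * 0.75 = 3.0
f = 7 * 343 / 3.0
f = 800.33

800.33 Hz


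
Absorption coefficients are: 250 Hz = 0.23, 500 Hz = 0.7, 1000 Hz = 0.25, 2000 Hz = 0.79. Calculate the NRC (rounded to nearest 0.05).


Given values:
  a_250 = 0.23, a_500 = 0.7
  a_1000 = 0.25, a_2000 = 0.79
Formula: NRC = (a250 + a500 + a1000 + a2000) / 4
Sum = 0.23 + 0.7 + 0.25 + 0.79 = 1.97
NRC = 1.97 / 4 = 0.4925
Rounded to nearest 0.05: 0.5

0.5


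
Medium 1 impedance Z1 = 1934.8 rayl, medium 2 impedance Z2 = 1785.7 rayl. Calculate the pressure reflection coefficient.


Given values:
  Z1 = 1934.8 rayl, Z2 = 1785.7 rayl
Formula: R = (Z2 - Z1) / (Z2 + Z1)
Numerator: Z2 - Z1 = 1785.7 - 1934.8 = -149.1
Denominator: Z2 + Z1 = 1785.7 + 1934.8 = 3720.5
R = -149.1 / 3720.5 = -0.0401

-0.0401


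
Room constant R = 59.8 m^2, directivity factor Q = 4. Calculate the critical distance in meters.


Given values:
  R = 59.8 m^2, Q = 4
Formula: d_c = 0.141 * sqrt(Q * R)
Compute Q * R = 4 * 59.8 = 239.2
Compute sqrt(239.2) = 15.4661
d_c = 0.141 * 15.4661 = 2.181

2.181 m


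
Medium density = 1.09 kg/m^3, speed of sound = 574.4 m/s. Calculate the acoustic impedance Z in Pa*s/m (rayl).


Given values:
  rho = 1.09 kg/m^3
  c = 574.4 m/s
Formula: Z = rho * c
Z = 1.09 * 574.4
Z = 626.1

626.1 rayl


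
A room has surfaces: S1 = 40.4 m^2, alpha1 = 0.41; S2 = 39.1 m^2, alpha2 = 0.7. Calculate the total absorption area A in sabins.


Given surfaces:
  Surface 1: 40.4 * 0.41 = 16.564
  Surface 2: 39.1 * 0.7 = 27.37
Formula: A = sum(Si * alpha_i)
A = 16.564 + 27.37
A = 43.93

43.93 sabins


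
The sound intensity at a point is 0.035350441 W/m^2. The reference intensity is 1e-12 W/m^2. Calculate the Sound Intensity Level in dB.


Given values:
  I = 0.035350441 W/m^2
  I_ref = 1e-12 W/m^2
Formula: SIL = 10 * log10(I / I_ref)
Compute ratio: I / I_ref = 35350441000
Compute log10: log10(35350441000) = 10.548395
Multiply: SIL = 10 * 10.548395 = 105.48

105.48 dB


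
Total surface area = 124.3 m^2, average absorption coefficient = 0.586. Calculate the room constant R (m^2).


Given values:
  S = 124.3 m^2, alpha = 0.586
Formula: R = S * alpha / (1 - alpha)
Numerator: 124.3 * 0.586 = 72.8398
Denominator: 1 - 0.586 = 0.414
R = 72.8398 / 0.414 = 175.94

175.94 m^2


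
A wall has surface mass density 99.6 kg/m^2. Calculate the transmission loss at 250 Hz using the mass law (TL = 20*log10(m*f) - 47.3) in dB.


Given values:
  m = 99.6 kg/m^2, f = 250 Hz
Formula: TL = 20 * log10(m * f) - 47.3
Compute m * f = 99.6 * 250 = 24900.0
Compute log10(24900.0) = 4.396199
Compute 20 * 4.396199 = 87.924
TL = 87.924 - 47.3 = 40.62

40.62 dB


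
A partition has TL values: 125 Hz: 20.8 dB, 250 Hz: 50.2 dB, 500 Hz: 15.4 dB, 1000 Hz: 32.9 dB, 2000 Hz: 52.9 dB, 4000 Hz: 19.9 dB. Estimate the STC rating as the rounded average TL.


Given TL values at each frequency:
  125 Hz: 20.8 dB
  250 Hz: 50.2 dB
  500 Hz: 15.4 dB
  1000 Hz: 32.9 dB
  2000 Hz: 52.9 dB
  4000 Hz: 19.9 dB
Formula: STC ~ round(average of TL values)
Sum = 20.8 + 50.2 + 15.4 + 32.9 + 52.9 + 19.9 = 192.1
Average = 192.1 / 6 = 32.02
Rounded: 32

32


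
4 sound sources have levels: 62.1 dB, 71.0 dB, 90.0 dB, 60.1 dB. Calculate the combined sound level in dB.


Formula: L_total = 10 * log10( sum(10^(Li/10)) )
  Source 1: 10^(62.1/10) = 1621810.0974
  Source 2: 10^(71.0/10) = 12589254.1179
  Source 3: 10^(90.0/10) = 1000000000.0
  Source 4: 10^(60.1/10) = 1023292.9923
Sum of linear values = 1015234357.2076
L_total = 10 * log10(1015234357.2076) = 90.07

90.07 dB


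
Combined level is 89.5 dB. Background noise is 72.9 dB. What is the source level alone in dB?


Given values:
  L_total = 89.5 dB, L_bg = 72.9 dB
Formula: L_source = 10 * log10(10^(L_total/10) - 10^(L_bg/10))
Convert to linear:
  10^(89.5/10) = 891250938.1337
  10^(72.9/10) = 19498445.9976
Difference: 891250938.1337 - 19498445.9976 = 871752492.1361
L_source = 10 * log10(871752492.1361) = 89.4

89.4 dB


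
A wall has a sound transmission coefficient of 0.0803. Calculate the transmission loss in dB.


Given values:
  tau = 0.0803
Formula: TL = 10 * log10(1 / tau)
Compute 1 / tau = 1 / 0.0803 = 12.4533
Compute log10(12.4533) = 1.095284
TL = 10 * 1.095284 = 10.95

10.95 dB


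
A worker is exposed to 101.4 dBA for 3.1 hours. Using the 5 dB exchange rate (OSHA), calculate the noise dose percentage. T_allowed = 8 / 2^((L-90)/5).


Given values:
  L = 101.4 dBA, T = 3.1 hours
Formula: T_allowed = 8 / 2^((L - 90) / 5)
Compute exponent: (101.4 - 90) / 5 = 2.28
Compute 2^(2.28) = 4.85678
T_allowed = 8 / 4.85678 = 1.647182 hours
Dose = (T / T_allowed) * 100
Dose = (3.1 / 1.647182) * 100 = 188.2

188.2 %


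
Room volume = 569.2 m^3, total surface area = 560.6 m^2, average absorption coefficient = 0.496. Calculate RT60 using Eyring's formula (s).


Given values:
  V = 569.2 m^3, S = 560.6 m^2, alpha = 0.496
Formula: RT60 = 0.161 * V / (-S * ln(1 - alpha))
Compute ln(1 - 0.496) = ln(0.504) = -0.685179
Denominator: -560.6 * -0.685179 = 384.1113
Numerator: 0.161 * 569.2 = 91.6412
RT60 = 91.6412 / 384.1113 = 0.239

0.239 s


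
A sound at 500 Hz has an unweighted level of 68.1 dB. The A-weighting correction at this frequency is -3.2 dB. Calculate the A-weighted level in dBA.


Given values:
  SPL = 68.1 dB
  A-weighting at 500 Hz = -3.2 dB
Formula: L_A = SPL + A_weight
L_A = 68.1 + (-3.2)
L_A = 64.9

64.9 dBA


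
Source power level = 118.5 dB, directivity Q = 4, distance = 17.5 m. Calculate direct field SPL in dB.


Given values:
  Lw = 118.5 dB, Q = 4, r = 17.5 m
Formula: SPL = Lw + 10 * log10(Q / (4 * pi * r^2))
Compute 4 * pi * r^2 = 4 * pi * 17.5^2 = 3848.451
Compute Q / denom = 4 / 3848.451 = 0.00103938
Compute 10 * log10(0.00103938) = -29.8323
SPL = 118.5 + (-29.8323) = 88.67

88.67 dB


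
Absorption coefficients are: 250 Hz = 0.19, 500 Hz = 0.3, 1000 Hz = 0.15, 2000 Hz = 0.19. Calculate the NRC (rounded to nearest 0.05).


Given values:
  a_250 = 0.19, a_500 = 0.3
  a_1000 = 0.15, a_2000 = 0.19
Formula: NRC = (a250 + a500 + a1000 + a2000) / 4
Sum = 0.19 + 0.3 + 0.15 + 0.19 = 0.83
NRC = 0.83 / 4 = 0.2075
Rounded to nearest 0.05: 0.2

0.2


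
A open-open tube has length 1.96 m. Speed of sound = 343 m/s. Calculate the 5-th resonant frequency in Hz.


Given values:
  Tube type: open-open, L = 1.96 m, c = 343 m/s, n = 5
Formula: f_n = n * c / (2 * L)
Compute 2 * L = 2 * 1.96 = 3.92
f = 5 * 343 / 3.92
f = 437.5

437.5 Hz


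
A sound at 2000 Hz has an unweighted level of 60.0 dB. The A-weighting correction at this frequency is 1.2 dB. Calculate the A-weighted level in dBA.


Given values:
  SPL = 60.0 dB
  A-weighting at 2000 Hz = 1.2 dB
Formula: L_A = SPL + A_weight
L_A = 60.0 + (1.2)
L_A = 61.2

61.2 dBA


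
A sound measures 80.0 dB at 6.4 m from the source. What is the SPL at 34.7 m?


Given values:
  SPL1 = 80.0 dB, r1 = 6.4 m, r2 = 34.7 m
Formula: SPL2 = SPL1 - 20 * log10(r2 / r1)
Compute ratio: r2 / r1 = 34.7 / 6.4 = 5.4219
Compute log10: log10(5.4219) = 0.734152
Compute drop: 20 * 0.734152 = 14.683
SPL2 = 80.0 - 14.683 = 65.32

65.32 dB


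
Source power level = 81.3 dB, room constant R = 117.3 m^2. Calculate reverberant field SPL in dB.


Given values:
  Lw = 81.3 dB, R = 117.3 m^2
Formula: SPL = Lw + 10 * log10(4 / R)
Compute 4 / R = 4 / 117.3 = 0.034101
Compute 10 * log10(0.034101) = -14.6723
SPL = 81.3 + (-14.6723) = 66.63

66.63 dB


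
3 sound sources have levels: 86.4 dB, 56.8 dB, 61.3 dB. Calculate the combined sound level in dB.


Formula: L_total = 10 * log10( sum(10^(Li/10)) )
  Source 1: 10^(86.4/10) = 436515832.2402
  Source 2: 10^(56.8/10) = 478630.0923
  Source 3: 10^(61.3/10) = 1348962.8826
Sum of linear values = 438343425.2151
L_total = 10 * log10(438343425.2151) = 86.42

86.42 dB


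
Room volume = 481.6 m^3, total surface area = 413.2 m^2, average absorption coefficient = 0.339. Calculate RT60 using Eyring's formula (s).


Given values:
  V = 481.6 m^3, S = 413.2 m^2, alpha = 0.339
Formula: RT60 = 0.161 * V / (-S * ln(1 - alpha))
Compute ln(1 - 0.339) = ln(0.661) = -0.414001
Denominator: -413.2 * -0.414001 = 171.0652
Numerator: 0.161 * 481.6 = 77.5376
RT60 = 77.5376 / 171.0652 = 0.453

0.453 s


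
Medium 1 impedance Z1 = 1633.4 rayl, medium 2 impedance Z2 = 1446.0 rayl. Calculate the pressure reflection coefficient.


Given values:
  Z1 = 1633.4 rayl, Z2 = 1446.0 rayl
Formula: R = (Z2 - Z1) / (Z2 + Z1)
Numerator: Z2 - Z1 = 1446.0 - 1633.4 = -187.4
Denominator: Z2 + Z1 = 1446.0 + 1633.4 = 3079.4
R = -187.4 / 3079.4 = -0.0609

-0.0609


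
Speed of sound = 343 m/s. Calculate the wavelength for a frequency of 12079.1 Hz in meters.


Given values:
  c = 343 m/s, f = 12079.1 Hz
Formula: lambda = c / f
lambda = 343 / 12079.1
lambda = 0.0284

0.0284 m


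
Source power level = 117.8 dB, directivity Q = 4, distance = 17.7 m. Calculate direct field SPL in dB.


Given values:
  Lw = 117.8 dB, Q = 4, r = 17.7 m
Formula: SPL = Lw + 10 * log10(Q / (4 * pi * r^2))
Compute 4 * pi * r^2 = 4 * pi * 17.7^2 = 3936.9182
Compute Q / denom = 4 / 3936.9182 = 0.00101602
Compute 10 * log10(0.00101602) = -29.931
SPL = 117.8 + (-29.931) = 87.87

87.87 dB


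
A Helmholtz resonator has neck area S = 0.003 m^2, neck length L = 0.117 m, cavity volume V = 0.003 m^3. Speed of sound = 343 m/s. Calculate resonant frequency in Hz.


Given values:
  S = 0.003 m^2, L = 0.117 m, V = 0.003 m^3, c = 343 m/s
Formula: f = (c / (2*pi)) * sqrt(S / (V * L))
Compute V * L = 0.003 * 0.117 = 0.000351
Compute S / (V * L) = 0.003 / 0.000351 = 8.547
Compute sqrt(8.547) = 2.923525
Compute c / (2*pi) = 343 / 6.283185 = 54.590148
f = 54.590148 * 2.923525 = 159.6

159.6 Hz


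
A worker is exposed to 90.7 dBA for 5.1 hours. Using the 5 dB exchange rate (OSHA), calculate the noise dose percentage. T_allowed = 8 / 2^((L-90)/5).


Given values:
  L = 90.7 dBA, T = 5.1 hours
Formula: T_allowed = 8 / 2^((L - 90) / 5)
Compute exponent: (90.7 - 90) / 5 = 0.14
Compute 2^(0.14) = 1.101905
T_allowed = 8 / 1.101905 = 7.260154 hours
Dose = (T / T_allowed) * 100
Dose = (5.1 / 7.260154) * 100 = 70.25

70.25 %


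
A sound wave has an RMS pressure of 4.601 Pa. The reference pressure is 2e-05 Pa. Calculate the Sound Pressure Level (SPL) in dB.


Given values:
  p = 4.601 Pa
  p_ref = 2e-05 Pa
Formula: SPL = 20 * log10(p / p_ref)
Compute ratio: p / p_ref = 4.601 / 2e-05 = 230050
Compute log10: log10(230050) = 5.361822
Multiply: SPL = 20 * 5.361822 = 107.24

107.24 dB


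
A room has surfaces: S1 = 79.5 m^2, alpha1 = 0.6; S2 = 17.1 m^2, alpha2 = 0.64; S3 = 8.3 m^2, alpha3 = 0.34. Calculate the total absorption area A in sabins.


Given surfaces:
  Surface 1: 79.5 * 0.6 = 47.7
  Surface 2: 17.1 * 0.64 = 10.944
  Surface 3: 8.3 * 0.34 = 2.822
Formula: A = sum(Si * alpha_i)
A = 47.7 + 10.944 + 2.822
A = 61.47

61.47 sabins


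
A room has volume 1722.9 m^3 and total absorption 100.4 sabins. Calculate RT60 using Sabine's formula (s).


Given values:
  V = 1722.9 m^3
  A = 100.4 sabins
Formula: RT60 = 0.161 * V / A
Numerator: 0.161 * 1722.9 = 277.3869
RT60 = 277.3869 / 100.4 = 2.763

2.763 s


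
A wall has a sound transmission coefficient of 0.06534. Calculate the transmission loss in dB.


Given values:
  tau = 0.06534
Formula: TL = 10 * log10(1 / tau)
Compute 1 / tau = 1 / 0.06534 = 15.3046
Compute log10(15.3046) = 1.184822
TL = 10 * 1.184822 = 11.85

11.85 dB


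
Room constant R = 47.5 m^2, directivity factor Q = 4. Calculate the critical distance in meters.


Given values:
  R = 47.5 m^2, Q = 4
Formula: d_c = 0.141 * sqrt(Q * R)
Compute Q * R = 4 * 47.5 = 190.0
Compute sqrt(190.0) = 13.784
d_c = 0.141 * 13.784 = 1.944

1.944 m


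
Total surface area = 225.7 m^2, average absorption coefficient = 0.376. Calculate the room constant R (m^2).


Given values:
  S = 225.7 m^2, alpha = 0.376
Formula: R = S * alpha / (1 - alpha)
Numerator: 225.7 * 0.376 = 84.8632
Denominator: 1 - 0.376 = 0.624
R = 84.8632 / 0.624 = 136.0

136.0 m^2


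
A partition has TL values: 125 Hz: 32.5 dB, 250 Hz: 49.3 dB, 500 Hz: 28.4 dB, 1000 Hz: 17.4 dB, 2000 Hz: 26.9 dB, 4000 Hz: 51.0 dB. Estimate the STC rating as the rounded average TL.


Given TL values at each frequency:
  125 Hz: 32.5 dB
  250 Hz: 49.3 dB
  500 Hz: 28.4 dB
  1000 Hz: 17.4 dB
  2000 Hz: 26.9 dB
  4000 Hz: 51.0 dB
Formula: STC ~ round(average of TL values)
Sum = 32.5 + 49.3 + 28.4 + 17.4 + 26.9 + 51.0 = 205.5
Average = 205.5 / 6 = 34.25
Rounded: 34

34


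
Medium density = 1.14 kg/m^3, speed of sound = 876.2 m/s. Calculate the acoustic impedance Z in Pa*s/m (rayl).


Given values:
  rho = 1.14 kg/m^3
  c = 876.2 m/s
Formula: Z = rho * c
Z = 1.14 * 876.2
Z = 998.87

998.87 rayl


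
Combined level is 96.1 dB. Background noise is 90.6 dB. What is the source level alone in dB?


Given values:
  L_total = 96.1 dB, L_bg = 90.6 dB
Formula: L_source = 10 * log10(10^(L_total/10) - 10^(L_bg/10))
Convert to linear:
  10^(96.1/10) = 4073802778.0411
  10^(90.6/10) = 1148153621.4969
Difference: 4073802778.0411 - 1148153621.4969 = 2925649156.5442
L_source = 10 * log10(2925649156.5442) = 94.66

94.66 dB


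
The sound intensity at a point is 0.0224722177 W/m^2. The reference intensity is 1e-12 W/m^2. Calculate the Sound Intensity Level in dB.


Given values:
  I = 0.0224722177 W/m^2
  I_ref = 1e-12 W/m^2
Formula: SIL = 10 * log10(I / I_ref)
Compute ratio: I / I_ref = 22472217700
Compute log10: log10(22472217700) = 10.351646
Multiply: SIL = 10 * 10.351646 = 103.52

103.52 dB


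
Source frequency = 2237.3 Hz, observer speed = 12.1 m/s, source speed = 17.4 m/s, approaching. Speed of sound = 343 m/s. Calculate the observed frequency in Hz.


Given values:
  f_s = 2237.3 Hz, v_o = 12.1 m/s, v_s = 17.4 m/s
  Direction: approaching
Formula: f_o = f_s * (c + v_o) / (c - v_s)
Numerator: c + v_o = 343 + 12.1 = 355.1
Denominator: c - v_s = 343 - 17.4 = 325.6
f_o = 2237.3 * 355.1 / 325.6 = 2440.0

2440.0 Hz


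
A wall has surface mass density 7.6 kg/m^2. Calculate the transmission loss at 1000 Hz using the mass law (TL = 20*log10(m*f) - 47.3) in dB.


Given values:
  m = 7.6 kg/m^2, f = 1000 Hz
Formula: TL = 20 * log10(m * f) - 47.3
Compute m * f = 7.6 * 1000 = 7600.0
Compute log10(7600.0) = 3.880814
Compute 20 * 3.880814 = 77.6163
TL = 77.6163 - 47.3 = 30.32

30.32 dB


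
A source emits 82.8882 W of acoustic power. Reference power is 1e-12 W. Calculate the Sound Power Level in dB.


Given values:
  W = 82.8882 W
  W_ref = 1e-12 W
Formula: SWL = 10 * log10(W / W_ref)
Compute ratio: W / W_ref = 82888200000000
Compute log10: log10(82888200000000) = 13.918493
Multiply: SWL = 10 * 13.918493 = 139.18

139.18 dB


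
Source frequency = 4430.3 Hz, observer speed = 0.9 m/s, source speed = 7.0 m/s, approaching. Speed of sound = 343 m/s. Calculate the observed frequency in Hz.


Given values:
  f_s = 4430.3 Hz, v_o = 0.9 m/s, v_s = 7.0 m/s
  Direction: approaching
Formula: f_o = f_s * (c + v_o) / (c - v_s)
Numerator: c + v_o = 343 + 0.9 = 343.9
Denominator: c - v_s = 343 - 7.0 = 336.0
f_o = 4430.3 * 343.9 / 336.0 = 4534.46

4534.46 Hz


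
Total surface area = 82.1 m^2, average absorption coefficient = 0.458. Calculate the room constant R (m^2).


Given values:
  S = 82.1 m^2, alpha = 0.458
Formula: R = S * alpha / (1 - alpha)
Numerator: 82.1 * 0.458 = 37.6018
Denominator: 1 - 0.458 = 0.542
R = 37.6018 / 0.542 = 69.38

69.38 m^2


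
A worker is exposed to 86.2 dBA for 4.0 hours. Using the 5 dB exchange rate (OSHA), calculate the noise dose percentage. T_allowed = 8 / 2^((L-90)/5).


Given values:
  L = 86.2 dBA, T = 4.0 hours
Formula: T_allowed = 8 / 2^((L - 90) / 5)
Compute exponent: (86.2 - 90) / 5 = -0.76
Compute 2^(-0.76) = 0.590496
T_allowed = 8 / 0.590496 = 13.547933 hours
Dose = (T / T_allowed) * 100
Dose = (4.0 / 13.547933) * 100 = 29.52

29.52 %


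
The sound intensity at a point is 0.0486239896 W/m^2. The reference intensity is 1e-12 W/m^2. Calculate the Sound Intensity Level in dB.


Given values:
  I = 0.0486239896 W/m^2
  I_ref = 1e-12 W/m^2
Formula: SIL = 10 * log10(I / I_ref)
Compute ratio: I / I_ref = 48623989600
Compute log10: log10(48623989600) = 10.686851
Multiply: SIL = 10 * 10.686851 = 106.87

106.87 dB


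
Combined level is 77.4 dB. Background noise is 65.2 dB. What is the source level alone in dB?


Given values:
  L_total = 77.4 dB, L_bg = 65.2 dB
Formula: L_source = 10 * log10(10^(L_total/10) - 10^(L_bg/10))
Convert to linear:
  10^(77.4/10) = 54954087.3858
  10^(65.2/10) = 3311311.2148
Difference: 54954087.3858 - 3311311.2148 = 51642776.171
L_source = 10 * log10(51642776.171) = 77.13

77.13 dB


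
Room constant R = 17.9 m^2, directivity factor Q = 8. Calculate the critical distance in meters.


Given values:
  R = 17.9 m^2, Q = 8
Formula: d_c = 0.141 * sqrt(Q * R)
Compute Q * R = 8 * 17.9 = 143.2
Compute sqrt(143.2) = 11.9666
d_c = 0.141 * 11.9666 = 1.687

1.687 m


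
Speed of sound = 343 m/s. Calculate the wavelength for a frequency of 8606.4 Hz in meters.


Given values:
  c = 343 m/s, f = 8606.4 Hz
Formula: lambda = c / f
lambda = 343 / 8606.4
lambda = 0.0399

0.0399 m


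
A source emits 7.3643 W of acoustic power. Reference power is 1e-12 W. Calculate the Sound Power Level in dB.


Given values:
  W = 7.3643 W
  W_ref = 1e-12 W
Formula: SWL = 10 * log10(W / W_ref)
Compute ratio: W / W_ref = 7364300000000
Compute log10: log10(7364300000000) = 12.867131
Multiply: SWL = 10 * 12.867131 = 128.67

128.67 dB


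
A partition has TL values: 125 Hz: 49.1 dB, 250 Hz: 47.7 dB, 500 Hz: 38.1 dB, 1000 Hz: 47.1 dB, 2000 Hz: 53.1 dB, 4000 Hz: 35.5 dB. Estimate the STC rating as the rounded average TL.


Given TL values at each frequency:
  125 Hz: 49.1 dB
  250 Hz: 47.7 dB
  500 Hz: 38.1 dB
  1000 Hz: 47.1 dB
  2000 Hz: 53.1 dB
  4000 Hz: 35.5 dB
Formula: STC ~ round(average of TL values)
Sum = 49.1 + 47.7 + 38.1 + 47.1 + 53.1 + 35.5 = 270.6
Average = 270.6 / 6 = 45.1
Rounded: 45

45


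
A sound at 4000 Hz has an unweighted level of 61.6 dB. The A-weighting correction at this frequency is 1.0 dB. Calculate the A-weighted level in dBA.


Given values:
  SPL = 61.6 dB
  A-weighting at 4000 Hz = 1.0 dB
Formula: L_A = SPL + A_weight
L_A = 61.6 + (1.0)
L_A = 62.6

62.6 dBA


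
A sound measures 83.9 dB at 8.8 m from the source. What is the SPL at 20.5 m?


Given values:
  SPL1 = 83.9 dB, r1 = 8.8 m, r2 = 20.5 m
Formula: SPL2 = SPL1 - 20 * log10(r2 / r1)
Compute ratio: r2 / r1 = 20.5 / 8.8 = 2.3295
Compute log10: log10(2.3295) = 0.367263
Compute drop: 20 * 0.367263 = 7.3453
SPL2 = 83.9 - 7.3453 = 76.55

76.55 dB


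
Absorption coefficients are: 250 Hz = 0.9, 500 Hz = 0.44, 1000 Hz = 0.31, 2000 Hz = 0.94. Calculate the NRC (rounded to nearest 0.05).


Given values:
  a_250 = 0.9, a_500 = 0.44
  a_1000 = 0.31, a_2000 = 0.94
Formula: NRC = (a250 + a500 + a1000 + a2000) / 4
Sum = 0.9 + 0.44 + 0.31 + 0.94 = 2.59
NRC = 2.59 / 4 = 0.6475
Rounded to nearest 0.05: 0.65

0.65


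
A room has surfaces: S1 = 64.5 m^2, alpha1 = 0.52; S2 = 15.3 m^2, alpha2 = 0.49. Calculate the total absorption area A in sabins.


Given surfaces:
  Surface 1: 64.5 * 0.52 = 33.54
  Surface 2: 15.3 * 0.49 = 7.497
Formula: A = sum(Si * alpha_i)
A = 33.54 + 7.497
A = 41.04

41.04 sabins


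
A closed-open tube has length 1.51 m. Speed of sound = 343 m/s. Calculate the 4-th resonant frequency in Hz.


Given values:
  Tube type: closed-open, L = 1.51 m, c = 343 m/s, n = 4
Formula: f_n = (2n - 1) * c / (4 * L)
Compute 2n - 1 = 2*4 - 1 = 7
Compute 4 * L = 4 * 1.51 = 6.04
f = 7 * 343 / 6.04
f = 397.52

397.52 Hz


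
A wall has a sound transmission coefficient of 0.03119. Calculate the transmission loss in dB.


Given values:
  tau = 0.03119
Formula: TL = 10 * log10(1 / tau)
Compute 1 / tau = 1 / 0.03119 = 32.0616
Compute log10(32.0616) = 1.505985
TL = 10 * 1.505985 = 15.06

15.06 dB


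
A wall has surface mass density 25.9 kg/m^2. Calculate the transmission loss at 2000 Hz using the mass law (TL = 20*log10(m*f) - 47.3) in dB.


Given values:
  m = 25.9 kg/m^2, f = 2000 Hz
Formula: TL = 20 * log10(m * f) - 47.3
Compute m * f = 25.9 * 2000 = 51800.0
Compute log10(51800.0) = 4.71433
Compute 20 * 4.71433 = 94.2866
TL = 94.2866 - 47.3 = 46.99

46.99 dB


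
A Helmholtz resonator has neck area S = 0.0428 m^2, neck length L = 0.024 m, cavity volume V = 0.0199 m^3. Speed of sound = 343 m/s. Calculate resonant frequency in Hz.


Given values:
  S = 0.0428 m^2, L = 0.024 m, V = 0.0199 m^3, c = 343 m/s
Formula: f = (c / (2*pi)) * sqrt(S / (V * L))
Compute V * L = 0.0199 * 0.024 = 0.0004776
Compute S / (V * L) = 0.0428 / 0.0004776 = 89.6147
Compute sqrt(89.6147) = 9.466504
Compute c / (2*pi) = 343 / 6.283185 = 54.590148
f = 54.590148 * 9.466504 = 516.78

516.78 Hz


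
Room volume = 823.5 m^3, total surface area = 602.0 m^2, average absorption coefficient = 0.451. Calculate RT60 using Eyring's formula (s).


Given values:
  V = 823.5 m^3, S = 602.0 m^2, alpha = 0.451
Formula: RT60 = 0.161 * V / (-S * ln(1 - alpha))
Compute ln(1 - 0.451) = ln(0.549) = -0.599657
Denominator: -602.0 * -0.599657 = 360.9935
Numerator: 0.161 * 823.5 = 132.5835
RT60 = 132.5835 / 360.9935 = 0.367

0.367 s


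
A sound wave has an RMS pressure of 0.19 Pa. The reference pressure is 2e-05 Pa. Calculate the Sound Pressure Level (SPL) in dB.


Given values:
  p = 0.19 Pa
  p_ref = 2e-05 Pa
Formula: SPL = 20 * log10(p / p_ref)
Compute ratio: p / p_ref = 0.19 / 2e-05 = 9500
Compute log10: log10(9500) = 3.977724
Multiply: SPL = 20 * 3.977724 = 79.55

79.55 dB


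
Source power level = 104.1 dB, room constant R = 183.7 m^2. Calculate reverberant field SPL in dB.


Given values:
  Lw = 104.1 dB, R = 183.7 m^2
Formula: SPL = Lw + 10 * log10(4 / R)
Compute 4 / R = 4 / 183.7 = 0.021775
Compute 10 * log10(0.021775) = -16.6204
SPL = 104.1 + (-16.6204) = 87.48

87.48 dB


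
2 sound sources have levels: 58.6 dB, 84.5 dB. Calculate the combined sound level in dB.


Formula: L_total = 10 * log10( sum(10^(Li/10)) )
  Source 1: 10^(58.6/10) = 724435.9601
  Source 2: 10^(84.5/10) = 281838293.1264
Sum of linear values = 282562729.0865
L_total = 10 * log10(282562729.0865) = 84.51

84.51 dB


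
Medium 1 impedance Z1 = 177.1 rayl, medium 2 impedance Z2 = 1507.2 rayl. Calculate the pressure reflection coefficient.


Given values:
  Z1 = 177.1 rayl, Z2 = 1507.2 rayl
Formula: R = (Z2 - Z1) / (Z2 + Z1)
Numerator: Z2 - Z1 = 1507.2 - 177.1 = 1330.1
Denominator: Z2 + Z1 = 1507.2 + 177.1 = 1684.3
R = 1330.1 / 1684.3 = 0.7897

0.7897


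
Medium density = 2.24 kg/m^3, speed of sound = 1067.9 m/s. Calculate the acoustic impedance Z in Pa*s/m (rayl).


Given values:
  rho = 2.24 kg/m^3
  c = 1067.9 m/s
Formula: Z = rho * c
Z = 2.24 * 1067.9
Z = 2392.1

2392.1 rayl


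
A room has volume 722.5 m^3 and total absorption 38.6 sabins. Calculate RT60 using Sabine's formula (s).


Given values:
  V = 722.5 m^3
  A = 38.6 sabins
Formula: RT60 = 0.161 * V / A
Numerator: 0.161 * 722.5 = 116.3225
RT60 = 116.3225 / 38.6 = 3.014

3.014 s


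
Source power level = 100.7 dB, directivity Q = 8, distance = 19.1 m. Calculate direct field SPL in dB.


Given values:
  Lw = 100.7 dB, Q = 8, r = 19.1 m
Formula: SPL = Lw + 10 * log10(Q / (4 * pi * r^2))
Compute 4 * pi * r^2 = 4 * pi * 19.1^2 = 4584.3377
Compute Q / denom = 8 / 4584.3377 = 0.00174507
Compute 10 * log10(0.00174507) = -27.5819
SPL = 100.7 + (-27.5819) = 73.12

73.12 dB
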